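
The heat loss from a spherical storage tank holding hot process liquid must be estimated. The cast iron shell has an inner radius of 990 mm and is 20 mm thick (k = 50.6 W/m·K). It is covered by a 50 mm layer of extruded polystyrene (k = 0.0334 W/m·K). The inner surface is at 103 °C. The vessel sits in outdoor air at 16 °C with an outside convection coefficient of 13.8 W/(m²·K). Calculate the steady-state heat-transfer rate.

Radial (spherical) resistances in series:
R_cast iron shell = (1/0.99 − 1/1.01)/(4π×50.6) = 3.146×10^-5 K/W
R_extruded polystyrene = (1/1.01 − 1/1.06)/(4π×0.0334) = 0.1113 K/W
R_outer film = 1/(h·4πr_o²) = 1/(13.8×4π×1.06²) = 0.005132 K/W
R_total = 0.1164 K/W
Q = ΔT/R_total = 87/0.1164

Q ≈ 747 W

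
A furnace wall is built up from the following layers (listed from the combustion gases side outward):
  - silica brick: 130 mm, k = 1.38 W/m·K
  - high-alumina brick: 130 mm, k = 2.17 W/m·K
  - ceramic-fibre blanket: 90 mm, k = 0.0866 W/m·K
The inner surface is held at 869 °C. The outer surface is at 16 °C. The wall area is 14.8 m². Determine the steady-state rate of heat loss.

Q ≈ 10600 W

Treating each layer as a thermal resistance in series:
R_silica brick = L/(kA) = 0.13/(1.38×14.8) = 0.006365 K/W
R_high-alumina brick = L/(kA) = 0.13/(2.17×14.8) = 0.004048 K/W
R_ceramic-fibre blanket = L/(kA) = 0.09/(0.0866×14.8) = 0.07022 K/W
R_total = 0.08063 K/W
Q = ΔT / R_total = 853 / 0.08063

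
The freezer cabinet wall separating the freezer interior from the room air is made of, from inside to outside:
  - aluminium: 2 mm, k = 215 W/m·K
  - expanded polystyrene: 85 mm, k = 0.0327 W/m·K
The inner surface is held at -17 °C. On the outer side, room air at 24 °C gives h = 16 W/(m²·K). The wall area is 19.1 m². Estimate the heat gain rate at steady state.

Thermal resistances in series:
R_aluminium = L/(kA) = 0.002/(215×19.1) = 4.87×10^-7 K/W
R_expanded polystyrene = L/(kA) = 0.085/(0.0327×19.1) = 0.1361 K/W
R_outer film = 1/(h_o·A) = 1/(16×19.1) = 0.003272 K/W
R_total = 0.1394 K/W
Q = ΔT / R_total = 41 / 0.1394

Q ≈ 294 W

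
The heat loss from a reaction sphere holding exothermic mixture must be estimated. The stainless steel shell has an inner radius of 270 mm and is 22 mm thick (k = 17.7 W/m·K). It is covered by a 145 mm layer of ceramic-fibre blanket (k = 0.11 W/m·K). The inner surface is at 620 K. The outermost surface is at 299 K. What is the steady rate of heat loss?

Radial (spherical) resistances in series:
R_stainless steel shell = (1/0.27 − 1/0.292)/(4π×17.7) = 0.001255 K/W
R_ceramic-fibre blanket = (1/0.292 − 1/0.437)/(4π×0.11) = 0.8221 K/W
R_total = 0.8233 K/W
Q = ΔT/R_total = 321/0.8233

Q ≈ 390 W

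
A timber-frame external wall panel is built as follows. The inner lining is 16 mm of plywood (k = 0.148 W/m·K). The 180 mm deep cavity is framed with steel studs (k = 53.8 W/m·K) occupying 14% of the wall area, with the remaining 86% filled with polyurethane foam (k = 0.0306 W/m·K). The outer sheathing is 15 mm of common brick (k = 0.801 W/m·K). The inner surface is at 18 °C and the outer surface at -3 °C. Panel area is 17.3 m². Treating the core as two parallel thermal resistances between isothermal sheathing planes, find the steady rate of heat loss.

Q ≈ 2410 W

Sheathing layers in series; stud and cavity paths in parallel between them.
R_inner = 0.016/(0.148×17.3) = 0.006249 K/W
R_stud  = 0.18/(53.8×0.14×17.3) = 0.001381 K/W
R_cav   = 0.18/(0.0306×0.86×17.3) = 0.3954 K/W
1/R_core = 1/R_stud + 1/R_cav → R_core = 0.001377 K/W
R_outer = 0.015/(0.801×17.3) = 0.001082 K/W
R_total = 0.008708 K/W
Q = ΔT/R_total = 21/0.008708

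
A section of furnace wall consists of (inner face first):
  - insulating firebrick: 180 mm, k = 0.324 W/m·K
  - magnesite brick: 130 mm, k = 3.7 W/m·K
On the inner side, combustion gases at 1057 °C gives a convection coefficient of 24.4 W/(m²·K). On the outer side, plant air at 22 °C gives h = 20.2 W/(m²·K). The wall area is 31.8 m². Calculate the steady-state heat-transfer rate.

Using the resistance-network approach (series):
R_inner film = 1/(h_i·A) = 1/(24.4×31.8) = 0.001289 K/W
R_insulating firebrick = L/(kA) = 0.18/(0.324×31.8) = 0.01747 K/W
R_magnesite brick = L/(kA) = 0.13/(3.7×31.8) = 0.001105 K/W
R_outer film = 1/(h_o·A) = 1/(20.2×31.8) = 0.001557 K/W
R_total = 0.02142 K/W
Q = ΔT / R_total = 1035 / 0.02142

Q ≈ 48300 W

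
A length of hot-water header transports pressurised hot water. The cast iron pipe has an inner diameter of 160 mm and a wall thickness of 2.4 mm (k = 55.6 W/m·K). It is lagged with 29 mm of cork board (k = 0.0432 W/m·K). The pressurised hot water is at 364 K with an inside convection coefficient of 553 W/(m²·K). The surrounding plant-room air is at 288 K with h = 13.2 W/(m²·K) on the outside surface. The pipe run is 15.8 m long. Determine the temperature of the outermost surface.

For a radial system each layer contributes R = ln(r_out/r_in)/(2πkL); films add R = 1/(hA).
R_inner film = 1/(h_i·2πr₁L) = 1/(553×2π×0.08×15.8) = 2.277×10^-4 K/W
R_cast iron pipe wall = ln(82.4/80)/(2π×55.6×15.8) = 5.355×10^-6 K/W
R_cork board = ln(111.4/82.4)/(2π×0.0432×15.8) = 0.07031 K/W
R_outer film = 1/(h_o·2πr_oL) = 1/(13.2×2π×0.1114×15.8) = 0.00685 K/W
R_total = 0.07739 K/W
Q = ΔT/R_total = 76/0.07739
Q = 982 W
T_interface = T_inner − Q·ΣR(inner→interface) = 364 − 982×0.07054

T ≈ 295 K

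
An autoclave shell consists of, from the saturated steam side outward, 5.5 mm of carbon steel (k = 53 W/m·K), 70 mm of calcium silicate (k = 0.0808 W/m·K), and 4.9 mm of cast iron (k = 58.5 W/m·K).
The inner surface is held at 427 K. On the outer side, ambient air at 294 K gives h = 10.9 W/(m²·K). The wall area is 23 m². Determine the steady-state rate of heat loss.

Q ≈ 3190 W

Thermal resistances in series:
R_carbon steel = L/(kA) = 0.0055/(53×23) = 4.512×10^-6 K/W
R_calcium silicate = L/(kA) = 0.07/(0.0808×23) = 0.03767 K/W
R_cast iron = L/(kA) = 0.0049/(58.5×23) = 3.642×10^-6 K/W
R_outer film = 1/(h_o·A) = 1/(10.9×23) = 0.003989 K/W
R_total = 0.04166 K/W
Q = ΔT / R_total = 133 / 0.04166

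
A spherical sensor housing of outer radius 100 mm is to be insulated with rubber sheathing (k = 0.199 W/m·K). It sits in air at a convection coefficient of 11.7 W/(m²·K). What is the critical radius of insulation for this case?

r_cr ≈ 34 mm

For a sphere r_cr = 2k/h = 2×0.199/11.7
r_cr = 34 mm; since the bare radius (100 mm) is above r_cr, any added insulation will reduce heat loss.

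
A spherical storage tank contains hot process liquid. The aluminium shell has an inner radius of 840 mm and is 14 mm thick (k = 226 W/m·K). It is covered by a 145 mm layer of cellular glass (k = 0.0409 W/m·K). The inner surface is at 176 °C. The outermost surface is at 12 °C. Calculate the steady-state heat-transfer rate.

Q ≈ 496 W

Each spherical layer contributes R = (1/r_i − 1/r_o)/(4πk):
R_aluminium shell = (1/0.84 − 1/0.854)/(4π×226) = 6.872×10^-6 K/W
R_cellular glass = (1/0.854 − 1/0.999)/(4π×0.0409) = 0.3307 K/W
R_total = 0.3307 K/W
Q = ΔT/R_total = 164/0.3307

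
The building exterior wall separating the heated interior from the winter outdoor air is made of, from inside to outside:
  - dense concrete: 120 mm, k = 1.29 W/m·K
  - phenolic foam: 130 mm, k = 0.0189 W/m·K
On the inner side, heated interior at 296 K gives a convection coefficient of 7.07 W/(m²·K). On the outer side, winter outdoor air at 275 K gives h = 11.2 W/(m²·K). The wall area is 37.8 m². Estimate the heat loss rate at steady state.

Series thermal resistances:
R_inner film = 1/(h_i·A) = 1/(7.07×37.8) = 0.003742 K/W
R_dense concrete = L/(kA) = 0.12/(1.29×37.8) = 0.002461 K/W
R_phenolic foam = L/(kA) = 0.13/(0.0189×37.8) = 0.182 K/W
R_outer film = 1/(h_o·A) = 1/(11.2×37.8) = 0.002362 K/W
R_total = 0.1905 K/W
Q = ΔT / R_total = 21 / 0.1905

Q ≈ 110 W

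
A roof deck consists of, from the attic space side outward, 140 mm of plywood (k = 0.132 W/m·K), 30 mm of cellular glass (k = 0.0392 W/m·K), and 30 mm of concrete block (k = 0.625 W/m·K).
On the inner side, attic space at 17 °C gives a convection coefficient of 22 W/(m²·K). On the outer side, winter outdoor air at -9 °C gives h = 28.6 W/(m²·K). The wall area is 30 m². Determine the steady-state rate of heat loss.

Q ≈ 399 W

Model the wall as resistances in series:
R_inner film = 1/(h_i·A) = 1/(22×30) = 0.001515 K/W
R_plywood = L/(kA) = 0.14/(0.132×30) = 0.03535 K/W
R_cellular glass = L/(kA) = 0.03/(0.0392×30) = 0.02551 K/W
R_concrete block = L/(kA) = 0.03/(0.625×30) = 0.0016 K/W
R_outer film = 1/(h_o·A) = 1/(28.6×30) = 0.001166 K/W
R_total = 0.06514 K/W
Q = ΔT / R_total = 26 / 0.06514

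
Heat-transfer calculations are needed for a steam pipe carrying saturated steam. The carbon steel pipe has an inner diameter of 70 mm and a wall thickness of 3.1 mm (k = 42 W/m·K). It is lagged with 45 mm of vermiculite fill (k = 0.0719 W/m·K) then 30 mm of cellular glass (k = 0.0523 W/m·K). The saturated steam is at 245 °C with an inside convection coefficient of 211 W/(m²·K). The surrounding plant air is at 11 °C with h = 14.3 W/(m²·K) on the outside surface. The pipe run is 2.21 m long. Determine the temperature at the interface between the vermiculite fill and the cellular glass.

Treating each annulus and film as a series resistance:
R_inner film = 1/(h_i·2πr₁L) = 1/(211×2π×0.035×2.21) = 0.009752 K/W
R_carbon steel pipe wall = ln(38.1/35)/(2π×42×2.21) = 1.455×10^-4 K/W
R_vermiculite fill = ln(83.1/38.1)/(2π×0.0719×2.21) = 0.7811 K/W
R_cellular glass = ln(113.1/83.1)/(2π×0.0523×2.21) = 0.4244 K/W
R_outer film = 1/(h_o·2πr_oL) = 1/(14.3×2π×0.1131×2.21) = 0.04453 K/W
R_total = 1.26 K/W
Q = ΔT/R_total = 234/1.26
Q = 186 W
T_interface = T_inner − Q·ΣR(inner→interface) = 245 − 186×0.791

T ≈ 98.1 °C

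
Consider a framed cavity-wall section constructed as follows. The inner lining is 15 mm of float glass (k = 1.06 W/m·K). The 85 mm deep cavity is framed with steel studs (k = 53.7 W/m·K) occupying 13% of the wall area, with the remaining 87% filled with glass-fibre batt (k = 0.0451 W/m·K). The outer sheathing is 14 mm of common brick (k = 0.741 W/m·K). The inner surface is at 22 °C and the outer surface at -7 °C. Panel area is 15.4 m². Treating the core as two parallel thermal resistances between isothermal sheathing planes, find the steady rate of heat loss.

Q ≈ 9890 W

Sheathing layers in series; stud and cavity paths in parallel between them.
R_inner = 0.015/(1.06×15.4) = 9.189×10^-4 K/W
R_stud  = 0.085/(53.7×0.13×15.4) = 7.906×10^-4 K/W
R_cav   = 0.085/(0.0451×0.87×15.4) = 0.1407 K/W
1/R_core = 1/R_stud + 1/R_cav → R_core = 7.862×10^-4 K/W
R_outer = 0.014/(0.741×15.4) = 0.001227 K/W
R_total = 0.002932 K/W
Q = ΔT/R_total = 29/0.002932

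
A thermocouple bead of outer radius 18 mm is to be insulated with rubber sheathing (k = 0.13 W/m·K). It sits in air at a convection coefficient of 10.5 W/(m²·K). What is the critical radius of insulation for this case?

For a sphere r_cr = 2k/h = 2×0.13/10.5
r_cr = 24.8 mm; since the bare radius (18 mm) is below r_cr, adding a thin layer of insulation will *increase* heat loss.

r_cr ≈ 24.8 mm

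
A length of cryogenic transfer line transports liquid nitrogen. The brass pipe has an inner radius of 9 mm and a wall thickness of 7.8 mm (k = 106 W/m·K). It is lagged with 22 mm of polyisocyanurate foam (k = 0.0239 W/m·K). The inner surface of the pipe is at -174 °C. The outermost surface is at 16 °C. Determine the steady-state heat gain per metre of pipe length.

Treating each annulus and film as a series resistance:
R_brass pipe wall = ln(16.8/9)/(2π×106×1) = 9.371×10^-4 K/W
R_polyisocyanurate foam = ln(38.8/16.8)/(2π×0.0239×1) = 5.574 K/W
R_total = 5.575 K/W
Q = ΔT/R_total = 190/5.575

q′ ≈ 34.1 W/m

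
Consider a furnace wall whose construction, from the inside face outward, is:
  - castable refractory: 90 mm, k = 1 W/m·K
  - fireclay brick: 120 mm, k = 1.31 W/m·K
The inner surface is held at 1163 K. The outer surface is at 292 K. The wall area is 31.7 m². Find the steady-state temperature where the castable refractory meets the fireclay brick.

T ≈ 731 K

Treating each layer as a thermal resistance in series:
R_castable refractory = L/(kA) = 0.09/(1×31.7) = 0.002839 K/W
R_fireclay brick = L/(kA) = 0.12/(1.31×31.7) = 0.00289 K/W
R_total = 0.005729 K/W;  Q = ΔT/R_total = 871/0.005729 = 152000 W
T_interface = T_inner − Q·ΣR(inner→interface) = 1163 − 152000×0.002839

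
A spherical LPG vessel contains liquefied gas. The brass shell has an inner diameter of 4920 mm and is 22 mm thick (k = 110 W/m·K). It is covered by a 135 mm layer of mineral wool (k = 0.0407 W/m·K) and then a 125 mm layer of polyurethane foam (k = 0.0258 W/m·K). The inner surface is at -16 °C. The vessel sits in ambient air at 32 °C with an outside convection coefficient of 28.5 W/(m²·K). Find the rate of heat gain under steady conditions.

Q ≈ 507 W

Spherical conduction: R = (1/r_in − 1/r_out)/(4πk) per layer; series-sum.
R_brass shell = (1/2.46 − 1/2.482)/(4π×110) = 2.607×10^-6 K/W
R_mineral wool = (1/2.482 − 1/2.617)/(4π×0.0407) = 0.04064 K/W
R_polyurethane foam = (1/2.617 − 1/2.742)/(4π×0.0258) = 0.05373 K/W
R_outer film = 1/(h·4πr_o²) = 1/(28.5×4π×2.742²) = 3.714×10^-4 K/W
R_total = 0.09474 K/W
Q = ΔT/R_total = 48/0.09474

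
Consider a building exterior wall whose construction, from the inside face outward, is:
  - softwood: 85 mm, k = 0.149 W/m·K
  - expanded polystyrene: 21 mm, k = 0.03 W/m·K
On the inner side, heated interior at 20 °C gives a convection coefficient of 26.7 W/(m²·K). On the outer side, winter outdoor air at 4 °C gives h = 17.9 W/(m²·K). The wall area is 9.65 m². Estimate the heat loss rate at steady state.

Q ≈ 113 W

Series thermal resistances:
R_inner film = 1/(h_i·A) = 1/(26.7×9.65) = 0.003881 K/W
R_softwood = L/(kA) = 0.085/(0.149×9.65) = 0.05912 K/W
R_expanded polystyrene = L/(kA) = 0.021/(0.03×9.65) = 0.07254 K/W
R_outer film = 1/(h_o·A) = 1/(17.9×9.65) = 0.005789 K/W
R_total = 0.1413 K/W
Q = ΔT / R_total = 16 / 0.1413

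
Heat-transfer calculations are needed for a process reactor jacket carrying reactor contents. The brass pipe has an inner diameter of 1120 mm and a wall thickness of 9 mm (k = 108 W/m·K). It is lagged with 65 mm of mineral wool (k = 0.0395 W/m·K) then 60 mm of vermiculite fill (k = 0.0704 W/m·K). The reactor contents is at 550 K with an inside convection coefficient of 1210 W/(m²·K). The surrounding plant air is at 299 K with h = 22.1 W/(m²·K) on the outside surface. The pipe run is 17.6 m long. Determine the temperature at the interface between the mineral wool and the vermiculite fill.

Treating each annulus and film as a series resistance:
R_inner film = 1/(h_i·2πr₁L) = 1/(1210×2π×0.56×17.6) = 1.335×10^-5 K/W
R_brass pipe wall = ln(569/560)/(2π×108×17.6) = 1.335×10^-6 K/W
R_mineral wool = ln(634/569)/(2π×0.0395×17.6) = 0.02476 K/W
R_vermiculite fill = ln(694/634)/(2π×0.0704×17.6) = 0.01161 K/W
R_outer film = 1/(h_o·2πr_oL) = 1/(22.1×2π×0.694×17.6) = 5.896×10^-4 K/W
R_total = 0.03698 K/W
Q = ΔT/R_total = 251/0.03698
Q = 6790 W
T_interface = T_inner − Q·ΣR(inner→interface) = 550 − 6790×0.02478

T ≈ 382 K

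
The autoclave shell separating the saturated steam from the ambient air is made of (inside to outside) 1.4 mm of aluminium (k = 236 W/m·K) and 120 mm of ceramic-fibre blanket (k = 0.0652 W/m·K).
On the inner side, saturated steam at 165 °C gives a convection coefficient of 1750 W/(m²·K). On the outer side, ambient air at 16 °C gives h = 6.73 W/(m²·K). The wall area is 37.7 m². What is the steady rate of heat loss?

Series thermal resistances:
R_inner film = 1/(h_i·A) = 1/(1750×37.7) = 1.516×10^-5 K/W
R_aluminium = L/(kA) = 0.0014/(236×37.7) = 1.574×10^-7 K/W
R_ceramic-fibre blanket = L/(kA) = 0.12/(0.0652×37.7) = 0.04882 K/W
R_outer film = 1/(h_o·A) = 1/(6.73×37.7) = 0.003941 K/W
R_total = 0.05278 K/W
Q = ΔT / R_total = 149 / 0.05278

Q ≈ 2820 W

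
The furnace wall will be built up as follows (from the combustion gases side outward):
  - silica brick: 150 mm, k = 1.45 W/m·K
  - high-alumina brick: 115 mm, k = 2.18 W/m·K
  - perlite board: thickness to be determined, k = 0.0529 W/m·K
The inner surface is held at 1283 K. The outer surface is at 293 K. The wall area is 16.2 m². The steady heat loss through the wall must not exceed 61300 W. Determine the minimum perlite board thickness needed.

Using the resistance-network approach (series):
R_silica brick = L/(kA) = 0.15/(1.45×16.2) = 0.006386 K/W
R_high-alumina brick = L/(kA) = 0.115/(2.18×16.2) = 0.003256 K/W
Sum of the known resistances R_other = 0.009642 K/W
Required total resistance R_tot = ΔT/Q_allow = 990/61300 = 0.01615 K/W
R_perlite board = R_tot − R_other = 0.006508 K/W
L = R·k·A = 0.006508×0.0529×16.2

L ≈ 5.58 mm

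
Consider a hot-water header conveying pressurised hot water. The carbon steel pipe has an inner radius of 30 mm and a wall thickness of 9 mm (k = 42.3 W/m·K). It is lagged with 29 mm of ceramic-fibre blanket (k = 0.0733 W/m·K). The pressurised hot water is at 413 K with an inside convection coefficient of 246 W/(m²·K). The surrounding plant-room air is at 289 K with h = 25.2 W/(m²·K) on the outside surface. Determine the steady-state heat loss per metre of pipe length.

q′ ≈ 93.8 W/m

Radial resistances (cylindrical: R_cond = ln(r_o/r_i)/(2πkL), R_conv = 1/(h·2πrL)):
R_inner film = 1/(h_i·2πr₁L) = 1/(246×2π×0.03×1) = 0.02157 K/W
R_carbon steel pipe wall = ln(39/30)/(2π×42.3×1) = 9.872×10^-4 K/W
R_ceramic-fibre blanket = ln(68/39)/(2π×0.0733×1) = 1.207 K/W
R_outer film = 1/(h_o·2πr_oL) = 1/(25.2×2π×0.068×1) = 0.09288 K/W
R_total = 1.323 K/W
Q = ΔT/R_total = 124/1.323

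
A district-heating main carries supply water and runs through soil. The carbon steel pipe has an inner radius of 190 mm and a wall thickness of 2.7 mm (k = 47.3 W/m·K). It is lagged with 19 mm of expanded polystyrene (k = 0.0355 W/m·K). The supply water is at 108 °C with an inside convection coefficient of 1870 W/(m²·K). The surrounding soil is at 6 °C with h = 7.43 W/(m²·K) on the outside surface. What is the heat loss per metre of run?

Per-layer cylindrical resistances, series-summed:
R_inner film = 1/(h_i·2πr₁L) = 1/(1870×2π×0.19×1) = 4.479×10^-4 K/W
R_carbon steel pipe wall = ln(192.7/190)/(2π×47.3×1) = 4.748×10^-5 K/W
R_expanded polystyrene = ln(211.7/192.7)/(2π×0.0355×1) = 0.4216 K/W
R_outer film = 1/(h_o·2πr_oL) = 1/(7.43×2π×0.2117×1) = 0.1012 K/W
R_total = 0.5233 K/W
Q = ΔT/R_total = 102/0.5233

q′ ≈ 195 W/m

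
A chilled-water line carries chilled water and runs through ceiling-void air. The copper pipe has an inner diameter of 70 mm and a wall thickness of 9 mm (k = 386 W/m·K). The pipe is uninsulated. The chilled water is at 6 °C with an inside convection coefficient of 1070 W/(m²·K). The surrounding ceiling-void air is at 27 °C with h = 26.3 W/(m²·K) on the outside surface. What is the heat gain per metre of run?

Per-layer cylindrical resistances, series-summed:
R_inner film = 1/(h_i·2πr₁L) = 1/(1070×2π×0.035×1) = 0.00425 K/W
R_copper pipe wall = ln(44/35)/(2π×386×1) = 9.436×10^-5 K/W
R_outer film = 1/(h_o·2πr_oL) = 1/(26.3×2π×0.044×1) = 0.1375 K/W
R_total = 0.1419 K/W
Q = ΔT/R_total = 21/0.1419

q′ ≈ 148 W/m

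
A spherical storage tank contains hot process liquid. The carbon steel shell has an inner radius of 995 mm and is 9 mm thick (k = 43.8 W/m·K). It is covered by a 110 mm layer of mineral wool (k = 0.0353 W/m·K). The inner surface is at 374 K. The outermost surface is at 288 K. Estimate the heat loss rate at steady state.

Q ≈ 388 W

Spherical conduction: R = (1/r_in − 1/r_out)/(4πk) per layer; series-sum.
R_carbon steel shell = (1/0.995 − 1/1.004)/(4π×43.8) = 1.637×10^-5 K/W
R_mineral wool = (1/1.004 − 1/1.114)/(4π×0.0353) = 0.2217 K/W
R_total = 0.2217 K/W
Q = ΔT/R_total = 86/0.2217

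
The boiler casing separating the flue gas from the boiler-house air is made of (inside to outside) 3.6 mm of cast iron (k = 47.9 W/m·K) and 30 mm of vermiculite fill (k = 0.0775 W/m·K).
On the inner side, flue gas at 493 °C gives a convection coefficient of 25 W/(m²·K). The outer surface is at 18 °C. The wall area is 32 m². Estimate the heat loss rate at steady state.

Series thermal resistances:
R_inner film = 1/(h_i·A) = 1/(25×32) = 0.00125 K/W
R_cast iron = L/(kA) = 0.0036/(47.9×32) = 2.349×10^-6 K/W
R_vermiculite fill = L/(kA) = 0.03/(0.0775×32) = 0.0121 K/W
R_total = 0.01335 K/W
Q = ΔT / R_total = 475 / 0.01335

Q ≈ 35600 W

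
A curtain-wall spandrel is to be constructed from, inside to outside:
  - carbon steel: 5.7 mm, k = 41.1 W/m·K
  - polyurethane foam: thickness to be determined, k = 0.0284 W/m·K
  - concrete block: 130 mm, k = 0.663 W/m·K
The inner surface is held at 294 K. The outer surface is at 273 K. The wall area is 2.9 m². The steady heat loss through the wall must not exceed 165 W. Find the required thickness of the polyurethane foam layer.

L ≈ 4.91 mm

Thermal resistances in series:
R_carbon steel = L/(kA) = 0.0057/(41.1×2.9) = 4.782×10^-5 K/W
R_concrete block = L/(kA) = 0.13/(0.663×2.9) = 0.06761 K/W
Sum of the known resistances R_other = 0.06766 K/W
Required total resistance R_tot = ΔT/Q_allow = 21/165 = 0.1273 K/W
R_polyurethane foam = R_tot − R_other = 0.05961 K/W
L = R·k·A = 0.05961×0.0284×2.9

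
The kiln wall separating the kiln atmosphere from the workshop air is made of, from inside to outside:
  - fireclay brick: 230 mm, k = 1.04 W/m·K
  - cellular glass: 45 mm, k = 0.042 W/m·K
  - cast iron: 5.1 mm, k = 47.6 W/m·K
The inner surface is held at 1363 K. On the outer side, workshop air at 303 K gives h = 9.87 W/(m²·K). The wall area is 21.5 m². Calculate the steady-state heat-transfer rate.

Q ≈ 16300 W

Using the resistance-network approach (series):
R_fireclay brick = L/(kA) = 0.23/(1.04×21.5) = 0.01029 K/W
R_cellular glass = L/(kA) = 0.045/(0.042×21.5) = 0.04983 K/W
R_cast iron = L/(kA) = 0.0051/(47.6×21.5) = 4.983×10^-6 K/W
R_outer film = 1/(h_o·A) = 1/(9.87×21.5) = 0.004712 K/W
R_total = 0.06484 K/W
Q = ΔT / R_total = 1060 / 0.06484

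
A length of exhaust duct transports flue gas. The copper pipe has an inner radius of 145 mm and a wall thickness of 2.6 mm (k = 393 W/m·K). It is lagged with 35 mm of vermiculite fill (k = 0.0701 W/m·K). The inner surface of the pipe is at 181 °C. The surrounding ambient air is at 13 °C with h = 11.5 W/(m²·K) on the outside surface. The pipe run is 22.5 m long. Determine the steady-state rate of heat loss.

Treating each annulus and film as a series resistance:
R_copper pipe wall = ln(147.6/145)/(2π×393×22.5) = 3.199×10^-7 K/W
R_vermiculite fill = ln(182.6/147.6)/(2π×0.0701×22.5) = 0.02147 K/W
R_outer film = 1/(h_o·2πr_oL) = 1/(11.5×2π×0.1826×22.5) = 0.003369 K/W
R_total = 0.02484 K/W
Q = ΔT/R_total = 168/0.02484

Q ≈ 6760 W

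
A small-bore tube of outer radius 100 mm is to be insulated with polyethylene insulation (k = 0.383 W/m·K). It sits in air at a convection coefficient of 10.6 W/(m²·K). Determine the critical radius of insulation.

For a cylinder r_cr = k/h = 0.383/10.6
r_cr = 36.1 mm; since the bare radius (100 mm) is above r_cr, any added insulation will reduce heat loss.

r_cr ≈ 36.1 mm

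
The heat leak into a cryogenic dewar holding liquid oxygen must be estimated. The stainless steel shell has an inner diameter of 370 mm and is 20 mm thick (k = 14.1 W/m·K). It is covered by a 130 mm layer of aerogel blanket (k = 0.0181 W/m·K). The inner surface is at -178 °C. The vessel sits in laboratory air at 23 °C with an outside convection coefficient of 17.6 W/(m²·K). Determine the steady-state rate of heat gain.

For a spherical shell R = (1/r₁ − 1/r₂)/(4πk); film R = 1/(h·4πr²). In series:
R_stainless steel shell = (1/0.185 − 1/0.205)/(4π×14.1) = 0.002976 K/W
R_aerogel blanket = (1/0.205 − 1/0.335)/(4π×0.0181) = 8.323 K/W
R_outer film = 1/(h·4πr_o²) = 1/(17.6×4π×0.335²) = 0.04029 K/W
R_total = 8.366 K/W
Q = ΔT/R_total = 201/8.366

Q ≈ 24 W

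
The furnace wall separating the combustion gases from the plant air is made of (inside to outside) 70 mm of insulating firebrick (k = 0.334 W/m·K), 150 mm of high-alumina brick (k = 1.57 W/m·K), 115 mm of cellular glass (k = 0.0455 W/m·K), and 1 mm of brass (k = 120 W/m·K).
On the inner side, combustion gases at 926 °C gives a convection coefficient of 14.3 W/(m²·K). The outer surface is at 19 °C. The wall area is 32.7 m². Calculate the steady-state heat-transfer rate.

Q ≈ 10200 W

Series thermal resistances:
R_inner film = 1/(h_i·A) = 1/(14.3×32.7) = 0.002139 K/W
R_insulating firebrick = L/(kA) = 0.07/(0.334×32.7) = 0.006409 K/W
R_high-alumina brick = L/(kA) = 0.15/(1.57×32.7) = 0.002922 K/W
R_cellular glass = L/(kA) = 0.115/(0.0455×32.7) = 0.07729 K/W
R_brass = L/(kA) = 0.001/(120×32.7) = 2.548×10^-7 K/W
R_total = 0.08876 K/W
Q = ΔT / R_total = 907 / 0.08876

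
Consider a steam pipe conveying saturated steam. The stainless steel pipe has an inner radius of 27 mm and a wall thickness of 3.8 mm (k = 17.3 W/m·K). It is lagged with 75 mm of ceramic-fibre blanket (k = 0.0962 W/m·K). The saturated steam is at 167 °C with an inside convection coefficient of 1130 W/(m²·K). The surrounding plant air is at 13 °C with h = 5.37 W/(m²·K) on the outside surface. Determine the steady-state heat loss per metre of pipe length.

Cylindrical conduction, so R = ln(r₂/r₁)/(2πkL) per layer, in series:
R_inner film = 1/(h_i·2πr₁L) = 1/(1130×2π×0.027×1) = 0.005216 K/W
R_stainless steel pipe wall = ln(30.8/27)/(2π×17.3×1) = 0.001211 K/W
R_ceramic-fibre blanket = ln(105.8/30.8)/(2π×0.0962×1) = 2.042 K/W
R_outer film = 1/(h_o·2πr_oL) = 1/(5.37×2π×0.1058×1) = 0.2801 K/W
R_total = 2.328 K/W
Q = ΔT/R_total = 154/2.328

q′ ≈ 66.1 W/m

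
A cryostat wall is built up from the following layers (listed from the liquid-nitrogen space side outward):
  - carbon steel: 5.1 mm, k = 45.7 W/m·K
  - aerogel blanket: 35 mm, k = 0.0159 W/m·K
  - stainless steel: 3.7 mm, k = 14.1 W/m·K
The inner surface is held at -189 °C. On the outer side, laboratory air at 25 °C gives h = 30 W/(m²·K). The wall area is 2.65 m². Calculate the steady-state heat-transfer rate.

Q ≈ 254 W

Using the resistance-network approach (series):
R_carbon steel = L/(kA) = 0.0051/(45.7×2.65) = 4.211×10^-5 K/W
R_aerogel blanket = L/(kA) = 0.035/(0.0159×2.65) = 0.8307 K/W
R_stainless steel = L/(kA) = 0.0037/(14.1×2.65) = 9.902×10^-5 K/W
R_outer film = 1/(h_o·A) = 1/(30×2.65) = 0.01258 K/W
R_total = 0.8434 K/W
Q = ΔT / R_total = 214 / 0.8434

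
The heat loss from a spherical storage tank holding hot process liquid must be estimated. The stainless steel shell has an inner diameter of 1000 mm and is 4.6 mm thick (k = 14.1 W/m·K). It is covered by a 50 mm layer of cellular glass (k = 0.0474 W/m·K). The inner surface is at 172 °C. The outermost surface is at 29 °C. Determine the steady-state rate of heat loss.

Radial (spherical) resistances in series:
R_stainless steel shell = (1/0.5 − 1/0.5046)/(4π×14.1) = 1.029×10^-4 K/W
R_cellular glass = (1/0.5046 − 1/0.5546)/(4π×0.0474) = 0.3 K/W
R_total = 0.3001 K/W
Q = ΔT/R_total = 143/0.3001

Q ≈ 477 W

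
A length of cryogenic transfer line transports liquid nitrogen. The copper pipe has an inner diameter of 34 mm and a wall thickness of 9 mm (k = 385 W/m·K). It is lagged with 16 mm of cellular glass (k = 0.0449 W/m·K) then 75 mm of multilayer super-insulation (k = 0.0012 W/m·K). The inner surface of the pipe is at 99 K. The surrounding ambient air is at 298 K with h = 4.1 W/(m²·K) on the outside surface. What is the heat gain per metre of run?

Treating each annulus and film as a series resistance:
R_copper pipe wall = ln(26/17)/(2π×385×1) = 1.756×10^-4 K/W
R_cellular glass = ln(42/26)/(2π×0.0449×1) = 1.7 K/W
R_multilayer super-insulation = ln(117/42)/(2π×0.0012×1) = 135.9 K/W
R_outer film = 1/(h_o·2πr_oL) = 1/(4.1×2π×0.117×1) = 0.3318 K/W
R_total = 137.9 K/W
Q = ΔT/R_total = 199/137.9

q′ ≈ 1.44 W/m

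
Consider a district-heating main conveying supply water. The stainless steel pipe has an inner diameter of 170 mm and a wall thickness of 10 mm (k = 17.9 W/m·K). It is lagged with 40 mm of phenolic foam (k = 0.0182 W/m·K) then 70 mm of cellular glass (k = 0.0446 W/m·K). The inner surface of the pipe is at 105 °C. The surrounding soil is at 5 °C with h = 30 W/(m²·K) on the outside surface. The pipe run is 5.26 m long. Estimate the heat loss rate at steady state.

Q ≈ 115 W

Treating each annulus and film as a series resistance:
R_stainless steel pipe wall = ln(95/85)/(2π×17.9×5.26) = 1.88×10^-4 K/W
R_phenolic foam = ln(135/95)/(2π×0.0182×5.26) = 0.5842 K/W
R_cellular glass = ln(205/135)/(2π×0.0446×5.26) = 0.2834 K/W
R_outer film = 1/(h_o·2πr_oL) = 1/(30×2π×0.205×5.26) = 0.00492 K/W
R_total = 0.8727 K/W
Q = ΔT/R_total = 100/0.8727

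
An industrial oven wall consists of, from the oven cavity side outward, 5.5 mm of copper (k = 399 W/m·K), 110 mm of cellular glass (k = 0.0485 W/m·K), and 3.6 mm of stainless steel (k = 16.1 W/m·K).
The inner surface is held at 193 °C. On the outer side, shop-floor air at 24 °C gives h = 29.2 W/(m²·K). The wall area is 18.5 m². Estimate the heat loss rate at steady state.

Q ≈ 1360 W

Series thermal resistances:
R_copper = L/(kA) = 0.0055/(399×18.5) = 7.451×10^-7 K/W
R_cellular glass = L/(kA) = 0.11/(0.0485×18.5) = 0.1226 K/W
R_stainless steel = L/(kA) = 0.0036/(16.1×18.5) = 1.209×10^-5 K/W
R_outer film = 1/(h_o·A) = 1/(29.2×18.5) = 0.001851 K/W
R_total = 0.1245 K/W
Q = ΔT / R_total = 169 / 0.1245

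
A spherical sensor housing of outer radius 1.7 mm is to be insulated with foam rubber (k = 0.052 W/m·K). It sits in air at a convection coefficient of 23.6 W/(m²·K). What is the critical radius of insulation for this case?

For a sphere r_cr = 2k/h = 2×0.052/23.6
r_cr = 4.41 mm; since the bare radius (1.7 mm) is below r_cr, adding a thin layer of insulation will *increase* heat loss.

r_cr ≈ 4.41 mm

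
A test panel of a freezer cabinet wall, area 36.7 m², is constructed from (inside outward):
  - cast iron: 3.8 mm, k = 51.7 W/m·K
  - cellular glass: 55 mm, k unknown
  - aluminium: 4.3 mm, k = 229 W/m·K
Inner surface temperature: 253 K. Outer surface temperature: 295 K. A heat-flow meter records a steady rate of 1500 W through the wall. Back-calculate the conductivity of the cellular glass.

k ≈ 0.0535 W/(m·K)

Model the wall as resistances in series:
R_cast iron = L/(kA) = 0.0038/(51.7×36.7) = 2.003×10^-6 K/W
R_aluminium = L/(kA) = 0.0043/(229×36.7) = 5.116×10^-7 K/W
Sum of known resistances R_other = 2.514×10^-6 K/W
Total R = ΔT/Q = 42/1500 = 0.028 K/W
R_cellular glass = R_total − R_other = 0.028 K/W
k = L/(R·A) = 0.055/(0.028×36.7)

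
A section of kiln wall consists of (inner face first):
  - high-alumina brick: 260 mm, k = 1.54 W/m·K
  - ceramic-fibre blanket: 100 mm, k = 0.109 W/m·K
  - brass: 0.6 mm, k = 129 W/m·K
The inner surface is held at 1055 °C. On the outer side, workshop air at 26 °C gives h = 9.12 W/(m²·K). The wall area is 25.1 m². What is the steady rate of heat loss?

Series thermal resistances:
R_high-alumina brick = L/(kA) = 0.26/(1.54×25.1) = 0.006726 K/W
R_ceramic-fibre blanket = L/(kA) = 0.1/(0.109×25.1) = 0.03655 K/W
R_brass = L/(kA) = 0.0006/(129×25.1) = 1.853×10^-7 K/W
R_outer film = 1/(h_o·A) = 1/(9.12×25.1) = 0.004368 K/W
R_total = 0.04765 K/W
Q = ΔT / R_total = 1029 / 0.04765

Q ≈ 21600 W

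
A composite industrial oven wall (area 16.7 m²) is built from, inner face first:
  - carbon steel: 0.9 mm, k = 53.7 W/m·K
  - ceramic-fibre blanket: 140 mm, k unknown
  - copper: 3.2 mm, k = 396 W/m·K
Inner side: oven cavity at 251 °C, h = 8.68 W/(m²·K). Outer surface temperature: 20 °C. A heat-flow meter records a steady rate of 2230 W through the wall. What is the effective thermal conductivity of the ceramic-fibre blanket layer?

k ≈ 0.0867 W/(m·K)

Using the resistance-network approach (series):
R_inner film = 1/(h_i·A) = 1/(8.68×16.7) = 0.006899 K/W
R_carbon steel = L/(kA) = 0.0009/(53.7×16.7) = 1.004×10^-6 K/W
R_copper = L/(kA) = 0.0032/(396×16.7) = 4.839×10^-7 K/W
Sum of known resistances R_other = 0.0069 K/W
Total R = ΔT/Q = 231/2230 = 0.1036 K/W
R_ceramic-fibre blanket = R_total − R_other = 0.09669 K/W
k = L/(R·A) = 0.14/(0.09669×16.7)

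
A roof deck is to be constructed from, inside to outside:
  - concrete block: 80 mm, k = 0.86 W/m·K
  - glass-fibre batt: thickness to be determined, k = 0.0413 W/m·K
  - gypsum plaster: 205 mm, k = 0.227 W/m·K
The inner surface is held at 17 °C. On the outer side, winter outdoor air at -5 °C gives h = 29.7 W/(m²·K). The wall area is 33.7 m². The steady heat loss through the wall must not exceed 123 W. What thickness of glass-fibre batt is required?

Using the resistance-network approach (series):
R_concrete block = L/(kA) = 0.08/(0.86×33.7) = 0.00276 K/W
R_gypsum plaster = L/(kA) = 0.205/(0.227×33.7) = 0.0268 K/W
R_outer film = 1/(h_o·A) = 1/(29.7×33.7) = 9.991×10^-4 K/W
Sum of the known resistances R_other = 0.03056 K/W
Required total resistance R_tot = ΔT/Q_allow = 22/123 = 0.1789 K/W
R_glass-fibre batt = R_tot − R_other = 0.1483 K/W
L = R·k·A = 0.1483×0.0413×33.7

L ≈ 206 mm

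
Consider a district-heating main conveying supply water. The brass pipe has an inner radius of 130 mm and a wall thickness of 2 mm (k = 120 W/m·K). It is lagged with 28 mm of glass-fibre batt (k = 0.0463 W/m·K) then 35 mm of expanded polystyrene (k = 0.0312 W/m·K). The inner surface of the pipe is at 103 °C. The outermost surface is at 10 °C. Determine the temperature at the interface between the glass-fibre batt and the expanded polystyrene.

T ≈ 66.2 °C

Cylindrical conduction, so R = ln(r₂/r₁)/(2πkL) per layer, in series:
R_brass pipe wall = ln(132/130)/(2π×120×1) = 2.025×10^-5 K/W
R_glass-fibre batt = ln(160/132)/(2π×0.0463×1) = 0.6613 K/W
R_expanded polystyrene = ln(195/160)/(2π×0.0312×1) = 1.009 K/W
R_total = 1.67 K/W
Q = ΔT/R_total = 93/1.67
Q = 55.7 W/m
T_interface = T_inner − Q·ΣR(inner→interface) = 103 − 55.7×0.6613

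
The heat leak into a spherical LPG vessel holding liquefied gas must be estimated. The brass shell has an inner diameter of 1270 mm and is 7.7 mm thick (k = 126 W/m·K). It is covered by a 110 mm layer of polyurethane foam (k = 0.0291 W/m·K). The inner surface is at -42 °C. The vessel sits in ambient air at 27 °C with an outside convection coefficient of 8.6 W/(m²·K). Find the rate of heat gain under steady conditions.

Radial (spherical) resistances in series:
R_brass shell = (1/0.635 − 1/0.6427)/(4π×126) = 1.192×10^-5 K/W
R_polyurethane foam = (1/0.6427 − 1/0.7527)/(4π×0.0291) = 0.6218 K/W
R_outer film = 1/(h·4πr_o²) = 1/(8.6×4π×0.7527²) = 0.01633 K/W
R_total = 0.6382 K/W
Q = ΔT/R_total = 69/0.6382

Q ≈ 108 W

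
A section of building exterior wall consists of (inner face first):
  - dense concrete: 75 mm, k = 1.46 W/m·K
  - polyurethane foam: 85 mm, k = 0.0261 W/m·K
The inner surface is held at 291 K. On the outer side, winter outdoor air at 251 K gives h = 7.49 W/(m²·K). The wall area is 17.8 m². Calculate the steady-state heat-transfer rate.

Q ≈ 207 W

Treating each layer as a thermal resistance in series:
R_dense concrete = L/(kA) = 0.075/(1.46×17.8) = 0.002886 K/W
R_polyurethane foam = L/(kA) = 0.085/(0.0261×17.8) = 0.183 K/W
R_outer film = 1/(h_o·A) = 1/(7.49×17.8) = 0.007501 K/W
R_total = 0.1933 K/W
Q = ΔT / R_total = 40 / 0.1933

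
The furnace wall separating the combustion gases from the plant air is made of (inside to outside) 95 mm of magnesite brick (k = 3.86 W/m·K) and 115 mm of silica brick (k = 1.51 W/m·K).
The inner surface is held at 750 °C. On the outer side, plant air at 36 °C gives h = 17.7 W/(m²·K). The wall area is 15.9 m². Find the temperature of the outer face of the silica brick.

Thermal resistances in series:
R_magnesite brick = L/(kA) = 0.095/(3.86×15.9) = 0.001548 K/W
R_silica brick = L/(kA) = 0.115/(1.51×15.9) = 0.00479 K/W
R_outer film = 1/(h_o·A) = 1/(17.7×15.9) = 0.003553 K/W
R_total = 0.009891 K/W;  Q = ΔT/R_total = 714/0.009891 = 72190 W
T_interface = T_inner − Q·ΣR(inner→interface) = 750 − 72200×0.006338

T ≈ 292 °C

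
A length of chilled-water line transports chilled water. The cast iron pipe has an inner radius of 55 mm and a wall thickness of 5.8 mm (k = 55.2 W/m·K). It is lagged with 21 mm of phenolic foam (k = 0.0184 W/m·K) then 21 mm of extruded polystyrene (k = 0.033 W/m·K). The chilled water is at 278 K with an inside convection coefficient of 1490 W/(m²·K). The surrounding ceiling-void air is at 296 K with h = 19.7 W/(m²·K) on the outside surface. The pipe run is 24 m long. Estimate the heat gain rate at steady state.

Q ≈ 115 W

Radial resistances (cylindrical: R_cond = ln(r_o/r_i)/(2πkL), R_conv = 1/(h·2πrL)):
R_inner film = 1/(h_i·2πr₁L) = 1/(1490×2π×0.055×24) = 8.092×10^-5 K/W
R_cast iron pipe wall = ln(60.8/55)/(2π×55.2×24) = 1.204×10^-5 K/W
R_phenolic foam = ln(81.8/60.8)/(2π×0.0184×24) = 0.1069 K/W
R_extruded polystyrene = ln(102.8/81.8)/(2π×0.033×24) = 0.04592 K/W
R_outer film = 1/(h_o·2πr_oL) = 1/(19.7×2π×0.1028×24) = 0.003275 K/W
R_total = 0.1562 K/W
Q = ΔT/R_total = 18/0.1562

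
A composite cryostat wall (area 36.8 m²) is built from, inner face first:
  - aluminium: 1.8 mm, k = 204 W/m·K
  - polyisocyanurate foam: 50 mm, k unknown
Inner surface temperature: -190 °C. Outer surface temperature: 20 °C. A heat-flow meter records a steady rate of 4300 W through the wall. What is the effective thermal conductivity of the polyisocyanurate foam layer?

k ≈ 0.0278 W/(m·K)

Series thermal resistances:
R_aluminium = L/(kA) = 0.0018/(204×36.8) = 2.398×10^-7 K/W
Sum of known resistances R_other = 2.398×10^-7 K/W
Total R = ΔT/Q = 210/4300 = 0.04884 K/W
R_polyisocyanurate foam = R_total − R_other = 0.04884 K/W
k = L/(R·A) = 0.05/(0.04884×36.8)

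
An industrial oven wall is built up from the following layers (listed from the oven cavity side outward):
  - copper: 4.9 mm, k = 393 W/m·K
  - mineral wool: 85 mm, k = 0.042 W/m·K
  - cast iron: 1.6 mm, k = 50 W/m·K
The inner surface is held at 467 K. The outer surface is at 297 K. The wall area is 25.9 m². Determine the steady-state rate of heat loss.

Thermal resistances in series:
R_copper = L/(kA) = 0.0049/(393×25.9) = 4.814×10^-7 K/W
R_mineral wool = L/(kA) = 0.085/(0.042×25.9) = 0.07814 K/W
R_cast iron = L/(kA) = 0.0016/(50×25.9) = 1.236×10^-6 K/W
R_total = 0.07814 K/W
Q = ΔT / R_total = 170 / 0.07814

Q ≈ 2180 W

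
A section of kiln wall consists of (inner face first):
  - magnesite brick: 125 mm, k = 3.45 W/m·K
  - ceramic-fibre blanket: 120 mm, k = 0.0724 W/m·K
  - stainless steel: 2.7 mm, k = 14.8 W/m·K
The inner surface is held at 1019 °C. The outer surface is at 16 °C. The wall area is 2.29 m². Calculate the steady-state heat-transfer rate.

Q ≈ 1360 W

Series thermal resistances:
R_magnesite brick = L/(kA) = 0.125/(3.45×2.29) = 0.01582 K/W
R_ceramic-fibre blanket = L/(kA) = 0.12/(0.0724×2.29) = 0.7238 K/W
R_stainless steel = L/(kA) = 0.0027/(14.8×2.29) = 7.966×10^-5 K/W
R_total = 0.7397 K/W
Q = ΔT / R_total = 1003 / 0.7397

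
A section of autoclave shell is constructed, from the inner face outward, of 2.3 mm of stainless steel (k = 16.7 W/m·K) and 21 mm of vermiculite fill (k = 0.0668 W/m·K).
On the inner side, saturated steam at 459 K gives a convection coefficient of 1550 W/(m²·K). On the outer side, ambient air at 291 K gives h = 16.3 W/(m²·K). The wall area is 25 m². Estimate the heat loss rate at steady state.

Q ≈ 11200 W

Model the wall as resistances in series:
R_inner film = 1/(h_i·A) = 1/(1550×25) = 2.581×10^-5 K/W
R_stainless steel = L/(kA) = 0.0023/(16.7×25) = 5.509×10^-6 K/W
R_vermiculite fill = L/(kA) = 0.021/(0.0668×25) = 0.01257 K/W
R_outer film = 1/(h_o·A) = 1/(16.3×25) = 0.002454 K/W
R_total = 0.01506 K/W
Q = ΔT / R_total = 168 / 0.01506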